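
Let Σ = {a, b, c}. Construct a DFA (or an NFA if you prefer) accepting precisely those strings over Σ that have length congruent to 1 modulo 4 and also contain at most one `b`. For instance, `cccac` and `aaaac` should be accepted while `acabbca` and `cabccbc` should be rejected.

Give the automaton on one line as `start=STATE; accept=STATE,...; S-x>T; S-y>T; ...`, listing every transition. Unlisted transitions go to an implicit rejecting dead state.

start=S0; accept=S1,S2; S0-a>S1; S0-b>S2; S0-c>S1; S1-a>S3; S1-b>S4; S1-c>S3; S2-a>S4; S2-b>S5; S2-c>S4; S3-a>S6; S3-b>S7; S3-c>S6; S4-a>S7; S4-b>S8; S4-c>S7; S5-a>S8; S5-b>S8; S5-c>S8; S6-a>S0; S6-b>S9; S6-c>S0; S7-a>S9; S7-b>S10; S7-c>S9; S8-a>S10; S8-b>S10; S8-c>S10; S9-a>S2; S9-b>S11; S9-c>S2; S10-a>S11; S10-b>S11; S10-c>S11; S11-a>S5; S11-b>S5; S11-c>S5

Handle the two conditions separately and then intersect. One (4 states) tracks the input length modulo 4; the other (3 states) tracks the count of `b`s, saturating at 2. Each combined state is a pair, one component from each; accept when both components accept.
A 12-state machine:
          a    b    c  
>  S0     S1   S2   S1 
 * S1     S3   S4   S3 
 * S2     S4   S5   S4 
   S3     S6   S7   S6 
   S4     S7   S8   S7 
   S5     S8   S8   S8 
   S6     S0   S9   S0 
   S7     S9  S10   S9 
   S8    S10  S10  S10 
   S9     S2  S11   S2 
   S10   S11  S11  S11 
   S11    S5   S5   S5 
(> = start, * = accepting)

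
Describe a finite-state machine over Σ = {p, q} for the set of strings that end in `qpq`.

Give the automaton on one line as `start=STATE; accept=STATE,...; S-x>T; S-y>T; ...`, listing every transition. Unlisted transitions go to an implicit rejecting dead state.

Remember how much of `qpq` the current input suffix matches. State S0 means no match yet; S1 means the last symbol is `q`; S2 means the last 2 symbols are `qp`; S3 means the last 3 symbols are `qpq`. Only S3 accepts. On a mismatch, fall back to the longest proper suffix that is still a prefix of `qpq`.
        p   q  
>  S0   S0  S1 
   S1   S2  S1 
   S2   S0  S3 
 * S3   S2  S1 
(> = start, * = accepting)

start=S0; accept=S3; S0-p>S0; S0-q>S1; S1-p>S2; S1-q>S1; S2-p>S0; S2-q>S3; S3-p>S2; S3-q>S1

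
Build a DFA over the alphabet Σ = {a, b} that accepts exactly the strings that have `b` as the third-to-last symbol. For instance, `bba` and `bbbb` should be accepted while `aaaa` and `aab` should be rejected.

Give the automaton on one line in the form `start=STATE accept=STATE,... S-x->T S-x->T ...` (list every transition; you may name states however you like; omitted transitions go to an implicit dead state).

A DFA must remember the last 3 symbols (since which symbol is third-to-last isn't known until the input ends). Use one state per possible window of the last ≤3 symbols; accept from those whose window starts with `b`.
15 states suffice.
          a    b  
>  q0     q1   q2 
   q1     q3   q4 
   q2     q5   q6 
   q3     q7   q8 
   q4     q9  q10 
   q5    q11  q12 
   q6    q13  q14 
   q7     q7   q8 
   q8     q9  q10 
   q9    q11  q12 
   q10   q13  q14 
 * q11    q7   q8 
 * q12    q9  q10 
 * q13   q11  q12 
 * q14   q13  q14 
(> = start, * = accepting)

start=q0 accept=q11,q12,q13,q14 q0-a->q1 q0-b->q2 q1-a->q3 q1-b->q4 q2-a->q5 q2-b->q6 q3-a->q7 q3-b->q8 q4-a->q9 q4-b->q10 q5-a->q11 q5-b->q12 q6-a->q13 q6-b->q14 q7-a->q7 q7-b->q8 q8-a->q9 q8-b->q10 q9-a->q11 q9-b->q12 q10-a->q13 q10-b->q14 q11-a->q7 q11-b->q8 q12-a->q9 q12-b->q10 q13-a->q11 q13-b->q12 q14-a->q13 q14-b->q14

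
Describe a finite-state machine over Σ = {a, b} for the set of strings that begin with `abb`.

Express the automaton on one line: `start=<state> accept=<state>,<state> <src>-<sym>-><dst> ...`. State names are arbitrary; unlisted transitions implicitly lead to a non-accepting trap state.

start=S0 accept=S3 S0-a->S1 S0-b->S4 S1-a->S4 S1-b->S2 S2-a->S4 S2-b->S3 S3-a->S3 S3-b->S3 S4-a->S4 S4-b->S4

Check the first 3 symbols one by one: S0 through S2 record how many have matched `abb` so far; any wrong symbol goes to the dead state S4. After all 3 match we enter the accepting sink S3.
5 states suffice.
        a   b  
>  S0   S1  S4 
   S1   S4  S2 
   S2   S4  S3 
 * S3   S3  S3 
   S4   S4  S4 
(> = start, * = accepting)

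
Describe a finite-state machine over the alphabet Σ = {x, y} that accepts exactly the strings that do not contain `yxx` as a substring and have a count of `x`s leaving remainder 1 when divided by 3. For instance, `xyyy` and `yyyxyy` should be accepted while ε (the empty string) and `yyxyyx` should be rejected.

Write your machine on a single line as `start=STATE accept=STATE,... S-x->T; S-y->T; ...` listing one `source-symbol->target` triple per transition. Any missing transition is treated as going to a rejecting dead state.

Handle the two conditions separately and then intersect. One (4 states) tracks partial matches of the forbidden pattern `yxx`; the other (3 states) tracks the count of `x`s modulo 3. Each combined state is a pair, one component from each; accept when both components accept.
A 12-state machine:
          x    y  
>  S0     S1   S2 
 * S1     S3   S4 
   S2     S5   S2 
   S3     S0   S6 
 * S4     S7   S4 
 * S5     S8   S4 
   S6     S9   S6 
   S7    S10   S6 
   S8    S10   S8 
   S9    S11   S2 
   S10   S11  S10 
   S11    S8  S11 
(> = start, * = accepting)

start=S0; accept=S1,S4,S5; S0-x->S1; S0-y->S2; S1-x->S3; S1-y->S4; S2-x->S5; S2-y->S2; S3-x->S0; S3-y->S6; S4-x->S7; S4-y->S4; S5-x->S8; S5-y->S4; S6-x->S9; S6-y->S6; S7-x->S10; S7-y->S6; S8-x->S10; S8-y->S8; S9-x->S11; S9-y->S2; S10-x->S11; S10-y->S10; S11-x->S8; S11-y->S11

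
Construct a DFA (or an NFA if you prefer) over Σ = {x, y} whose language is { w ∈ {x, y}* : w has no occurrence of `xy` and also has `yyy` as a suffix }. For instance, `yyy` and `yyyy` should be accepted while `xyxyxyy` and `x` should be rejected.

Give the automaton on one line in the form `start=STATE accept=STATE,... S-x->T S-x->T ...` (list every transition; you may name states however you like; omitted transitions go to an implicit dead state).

start=S0 accept=S4 S0-x->S1 S0-y->S2 S1-x->S1 S1-y->S1 S2-x->S1 S2-y->S3 S3-x->S1 S3-y->S4 S4-x->S1 S4-y->S4

Handle the two conditions separately and then intersect. The first has 3 states tracking partial matches of the forbidden pattern `xy`; the second has 4 states tracking how much of the suffix `yyy` has currently been matched. A product state is a pair (one from each), accepting exactly when both do. Equivalent product states are then merged.
5 states suffice.
        x   y  
>  S0   S1  S2 
   S1   S1  S1 
   S2   S1  S3 
   S3   S1  S4 
 * S4   S1  S4 
(> = start, * = accepting)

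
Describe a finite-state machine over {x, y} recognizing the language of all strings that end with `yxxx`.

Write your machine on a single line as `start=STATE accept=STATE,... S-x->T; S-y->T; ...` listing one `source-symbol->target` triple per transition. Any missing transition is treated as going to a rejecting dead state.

Let each state record the length of the longest suffix of the input read so far that is also a prefix of `yxxx`. S1 means the last symbol is `y`; S2 means the last 2 symbols are `yx`; S3 means the last 3 symbols are `yxx`; S4 means the last 4 symbols are `yxxx`. Accept only at S4, where the string currently ends in `yxxx`.
A 5-state machine:
        x   y  
>  S0   S0  S1 
   S1   S2  S1 
   S2   S3  S1 
   S3   S4  S1 
 * S4   S0  S1 
(> = start, * = accepting)

start=S0; accept=S4; S0-x->S0; S0-y->S1; S1-x->S2; S1-y->S1; S2-x->S3; S2-y->S1; S3-x->S4; S3-y->S1; S4-x->S0; S4-y->S1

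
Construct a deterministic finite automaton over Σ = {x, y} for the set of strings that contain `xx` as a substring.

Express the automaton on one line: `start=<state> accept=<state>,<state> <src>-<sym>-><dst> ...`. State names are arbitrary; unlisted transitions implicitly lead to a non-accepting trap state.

States S0..S1 record the length of the longest prefix of `xx` that matches the current input suffix. Reaching S2 means `xx` has been seen, and we stay there forever. Accept from S2.
With 3 states:
        x   y  
>  S0   S1  S0 
   S1   S2  S0 
 * S2   S2  S2 
(> = start, * = accepting)

start=S0 accept=S2 S0-x->S1 S0-y->S0 S1-x->S2 S1-y->S0 S2-x->S2 S2-y->S2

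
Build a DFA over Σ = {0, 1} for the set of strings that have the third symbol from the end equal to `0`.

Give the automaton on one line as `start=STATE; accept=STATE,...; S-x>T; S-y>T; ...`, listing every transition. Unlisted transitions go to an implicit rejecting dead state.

A DFA must remember the last 3 symbols (since which symbol is third-to-last isn't known until the input ends). Use one state per possible window of the last ≤3 symbols; accept from those whose window starts with `0`.
          0    1  
>  q0     q1   q2 
   q1     q3   q4 
   q2     q5   q6 
   q3     q7   q8 
   q4     q9  q10 
   q5    q11  q12 
   q6    q13  q14 
 * q7     q7   q8 
 * q8     q9  q10 
 * q9    q11  q12 
 * q10   q13  q14 
   q11    q7   q8 
   q12    q9  q10 
   q13   q11  q12 
   q14   q13  q14 
(> = start, * = accepting)

start=q0; accept=q7,q8,q9,q10; q0-0>q1; q0-1>q2; q1-0>q3; q1-1>q4; q2-0>q5; q2-1>q6; q3-0>q7; q3-1>q8; q4-0>q9; q4-1>q10; q5-0>q11; q5-1>q12; q6-0>q13; q6-1>q14; q7-0>q7; q7-1>q8; q8-0>q9; q8-1>q10; q9-0>q11; q9-1>q12; q10-0>q13; q10-1>q14; q11-0>q7; q11-1>q8; q12-0>q9; q12-1>q10; q13-0>q11; q13-1>q12; q14-0>q13; q14-1>q14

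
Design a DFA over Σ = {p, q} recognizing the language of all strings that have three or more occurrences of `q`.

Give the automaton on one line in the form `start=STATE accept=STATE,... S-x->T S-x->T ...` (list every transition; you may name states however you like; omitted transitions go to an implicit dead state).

start=s0 accept=s3,s4 s0-p->s0 s0-q->s1 s1-p->s1 s1-q->s2 s2-p->s2 s2-q->s3 s3-p->s3 s3-q->s4 s4-p->s4 s4-q->s4

Only the number of `q`s matters, and only up to 4. Make a chain s0 → s1 → s2 → s3 → s4 advanced by each `q` (with s4 absorbing); every other symbol self-loops. The accepting set is {s3, s4}.
5 states suffice.
        p   q  
>  s0   s0  s1 
   s1   s1  s2 
   s2   s2  s3 
 * s3   s3  s4 
 * s4   s4  s4 
(> = start, * = accepting)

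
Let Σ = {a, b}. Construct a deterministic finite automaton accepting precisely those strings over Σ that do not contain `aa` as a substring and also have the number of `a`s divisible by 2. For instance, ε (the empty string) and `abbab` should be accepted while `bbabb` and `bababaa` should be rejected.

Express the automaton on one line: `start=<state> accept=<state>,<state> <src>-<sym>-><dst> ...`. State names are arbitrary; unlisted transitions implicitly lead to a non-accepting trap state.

start=q0 accept=q0,q4 q0-a->q1 q0-b->q0 q1-a->q2 q1-b->q3 q2-a->q2 q2-b->q2 q3-a->q4 q3-b->q3 q4-a->q2 q4-b->q0

Handle the two conditions separately and then intersect. One (3 states) tracks partial matches of the forbidden pattern `aa`; the other (2 states) tracks the count of `a`s modulo 2. Each combined state is a pair, one component from each; accept when both components accept. After merging equivalent states the machine shrinks.
A 5-state machine:
        a   b  
>* q0   q1  q0 
   q1   q2  q3 
   q2   q2  q2 
   q3   q4  q3 
 * q4   q2  q0 
(> = start, * = accepting)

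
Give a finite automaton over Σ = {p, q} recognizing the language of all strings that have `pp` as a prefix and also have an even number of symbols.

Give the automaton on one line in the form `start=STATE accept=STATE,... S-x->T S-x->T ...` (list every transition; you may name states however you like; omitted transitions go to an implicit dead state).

start=s0 accept=s3 s0-p->s1 s0-q->s2 s1-p->s3 s1-q->s2 s2-p->s2 s2-q->s2 s3-p->s4 s3-q->s4 s4-p->s3 s4-q->s3

Handle the two conditions separately and then intersect. The first has 4 states tracking whether the input so far still matches the prefix `pp`; the second has 2 states tracking the input length modulo 2. A product state is a pair (one from each), accepting exactly when both do. After merging equivalent states the machine shrinks.
5 states suffice.
        p   q  
>  s0   s1  s2 
   s1   s3  s2 
   s2   s2  s2 
 * s3   s4  s4 
   s4   s3  s3 
(> = start, * = accepting)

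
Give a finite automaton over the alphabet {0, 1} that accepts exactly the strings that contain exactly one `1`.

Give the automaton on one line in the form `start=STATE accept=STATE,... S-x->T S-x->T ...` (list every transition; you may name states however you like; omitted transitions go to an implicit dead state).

Only the number of `1`s matters, and only up to 2. Make a chain A → B → C advanced by each `1` (with C absorbing); every other symbol self-loops. The accepting set is {B}.
With 3 states:
       0  1 
>  A   A  B 
 * B   B  C 
   C   C  C 
(> = start, * = accepting)

start=A accept=B A-0->A A-1->B B-0->B B-1->C C-0->C C-1->C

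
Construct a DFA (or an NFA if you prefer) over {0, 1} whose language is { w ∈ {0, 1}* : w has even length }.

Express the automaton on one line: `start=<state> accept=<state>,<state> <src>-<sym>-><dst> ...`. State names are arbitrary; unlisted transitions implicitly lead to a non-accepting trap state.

Count input length modulo 2: every symbol advances one step around the cycle s0 → s1 → s0. Accept at s0.
With 2 states:
        0   1  
>* s0   s1  s1 
   s1   s0  s0 
(> = start, * = accepting)

start=s0 accept=s0 s0-0->s1 s0-1->s1 s1-0->s0 s1-1->s0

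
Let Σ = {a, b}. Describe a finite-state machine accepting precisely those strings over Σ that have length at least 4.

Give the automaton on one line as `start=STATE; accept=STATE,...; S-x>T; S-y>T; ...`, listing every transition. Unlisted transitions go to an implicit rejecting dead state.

start=q0; accept=q4,q5; q0-a>q1; q0-b>q1; q1-a>q2; q1-b>q2; q2-a>q3; q2-b>q3; q3-a>q4; q3-b>q4; q4-a>q5; q4-b>q5; q5-a>q5; q5-b>q5

We only need to distinguish lengths 0, 1, …, 4, and '>4'. Chain q0 → q1 → q2 → q3 → q4 → q5 on every symbol, with q5 looping. Accepting states: {q4, q5}.
        a   b  
>  q0   q1  q1 
   q1   q2  q2 
   q2   q3  q3 
   q3   q4  q4 
 * q4   q5  q5 
 * q5   q5  q5 
(> = start, * = accepting)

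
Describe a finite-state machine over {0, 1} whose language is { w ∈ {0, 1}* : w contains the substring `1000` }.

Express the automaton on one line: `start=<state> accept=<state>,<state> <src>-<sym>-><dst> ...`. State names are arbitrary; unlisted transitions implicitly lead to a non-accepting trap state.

start=s0 accept=s4 s0-0->s0 s0-1->s1 s1-0->s2 s1-1->s1 s2-0->s3 s2-1->s1 s3-0->s4 s3-1->s1 s4-0->s4 s4-1->s4

Track how much of `1000` has been matched so far: state s0 is no progress, s4 is the absorbing accept state reached once `1000` has occurred. Intermediate states record partial matches; on a mismatch, fall back to the longest reusable overlap.
5 states suffice.
        0   1  
>  s0   s0  s1 
   s1   s2  s1 
   s2   s3  s1 
   s3   s4  s1 
 * s4   s4  s4 
(> = start, * = accepting)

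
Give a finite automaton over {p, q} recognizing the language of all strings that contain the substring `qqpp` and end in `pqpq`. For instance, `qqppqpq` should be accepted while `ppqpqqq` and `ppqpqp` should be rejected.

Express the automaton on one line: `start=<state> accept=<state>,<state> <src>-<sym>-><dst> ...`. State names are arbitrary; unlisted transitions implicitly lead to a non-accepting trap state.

Handle the two conditions separately and then intersect. The first has 5 states tracking whether and how much of `qqpp` has been seen; the second has 5 states tracking how much of the suffix `pqpq` has currently been matched. A product state is a pair (one from each), accepting exactly when both do.
A 13-state machine:
          p    q  
>  s0     s1   s2 
   s1     s1   s3 
   s2     s1   s4 
   s3     s5   s4 
   s4     s6   s4 
   s5     s1   s7 
   s6     s8   s3 
   s7     s5   s4 
   s8     s8   s9 
   s9    s10  s11 
   s10    s8  s12 
   s11    s8  s11 
 * s12   s10  s11 
(> = start, * = accepting)

start=s0 accept=s12 s0-p->s1 s0-q->s2 s1-p->s1 s1-q->s3 s2-p->s1 s2-q->s4 s3-p->s5 s3-q->s4 s4-p->s6 s4-q->s4 s5-p->s1 s5-q->s7 s6-p->s8 s6-q->s3 s7-p->s5 s7-q->s4 s8-p->s8 s8-q->s9 s9-p->s10 s9-q->s11 s10-p->s8 s10-q->s12 s11-p->s8 s11-q->s11 s12-p->s10 s12-q->s11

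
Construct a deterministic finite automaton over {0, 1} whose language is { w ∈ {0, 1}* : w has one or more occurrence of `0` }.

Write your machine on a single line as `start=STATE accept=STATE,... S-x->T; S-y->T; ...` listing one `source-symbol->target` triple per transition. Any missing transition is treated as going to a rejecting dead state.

Count `0`s, saturating at 2: state A means no `0` yet, B means one `0` seen, C means more than one. Each `0` increments (capped at C); other symbols loop. Accept from {B, C}.
A 3-state machine:
       0  1 
>  A   B  A 
 * B   C  B 
 * C   C  C 
(> = start, * = accepting)

start=A; accept=B,C; A-0->B; A-1->A; B-0->C; B-1->B; C-0->C; C-1->C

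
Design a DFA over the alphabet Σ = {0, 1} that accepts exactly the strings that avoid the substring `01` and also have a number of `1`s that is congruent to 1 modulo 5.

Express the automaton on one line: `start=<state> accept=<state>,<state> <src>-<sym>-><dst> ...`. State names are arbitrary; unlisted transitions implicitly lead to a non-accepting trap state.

start=q0 accept=q2,q4 q0-0->q1 q0-1->q2 q1-0->q1 q1-1->q3 q2-0->q4 q2-1->q5 q3-0->q3 q3-1->q6 q4-0->q4 q4-1->q6 q5-0->q7 q5-1->q8 q6-0->q6 q6-1->q9 q7-0->q7 q7-1->q9 q8-0->q10 q8-1->q11 q9-0->q9 q9-1->q12 q10-0->q10 q10-1->q12 q11-0->q13 q11-1->q0 q12-0->q12 q12-1->q14 q13-0->q13 q13-1->q14 q14-0->q14 q14-1->q3

Run two small machines in parallel and take their product. One (3 states) tracks partial matches of the forbidden pattern `01`; the other (5 states) tracks the count of `1`s modulo 5. Each combined state is a pair, one component from each; accept when both components accept.
15 states suffice.
          0    1  
>  q0     q1   q2 
   q1     q1   q3 
 * q2     q4   q5 
   q3     q3   q6 
 * q4     q4   q6 
   q5     q7   q8 
   q6     q6   q9 
   q7     q7   q9 
   q8    q10  q11 
   q9     q9  q12 
   q10   q10  q12 
   q11   q13   q0 
   q12   q12  q14 
   q13   q13  q14 
   q14   q14   q3 
(> = start, * = accepting)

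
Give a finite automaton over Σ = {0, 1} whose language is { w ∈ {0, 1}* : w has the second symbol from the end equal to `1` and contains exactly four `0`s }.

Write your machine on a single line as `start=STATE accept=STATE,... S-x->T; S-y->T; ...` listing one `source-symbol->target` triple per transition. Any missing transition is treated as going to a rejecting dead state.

Build one automaton per condition and run them in lockstep. One (7 states) tracks the last 2 symbols read; the other (6 states) tracks the count of `0`s, saturating at 5. Each combined state is a pair, one component from each; accept when both components accept. Equivalent product states are then merged.
10 states suffice.
       0  1 
>  A   B  A 
   B   C  B 
   C   D  C 
   D   E  F 
   E   G  H 
   F   I  F 
   G   G  G 
   H   G  J 
 * I   G  H 
 * J   G  J 
(> = start, * = accepting)

start=A; accept=I,J; A-0->B; A-1->A; B-0->C; B-1->B; C-0->D; C-1->C; D-0->E; D-1->F; E-0->G; E-1->H; F-0->I; F-1->F; G-0->G; G-1->G; H-0->G; H-1->J; I-0->G; I-1->H; J-0->G; J-1->J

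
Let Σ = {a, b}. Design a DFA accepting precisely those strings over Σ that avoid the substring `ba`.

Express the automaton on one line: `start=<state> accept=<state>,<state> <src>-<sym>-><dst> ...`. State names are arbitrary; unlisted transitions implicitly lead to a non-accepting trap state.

start=q0 accept=q0,q1 q0-a->q0 q0-b->q1 q1-a->q2 q1-b->q1 q2-a->q2 q2-b->q2

Track partial matches of the forbidden pattern `ba`. State q2 is a dead state reached once `ba` has occurred; every other state accepts. q0 means no part of `ba` is currently matched.
        a   b  
>* q0   q0  q1 
 * q1   q2  q1 
   q2   q2  q2 
(> = start, * = accepting)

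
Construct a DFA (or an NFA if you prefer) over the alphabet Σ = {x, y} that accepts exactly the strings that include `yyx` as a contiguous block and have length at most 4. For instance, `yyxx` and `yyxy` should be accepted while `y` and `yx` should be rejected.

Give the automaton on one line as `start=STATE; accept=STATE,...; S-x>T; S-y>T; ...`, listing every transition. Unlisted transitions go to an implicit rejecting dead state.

start=q0; accept=q7,q8; q0-x>q1; q0-y>q2; q1-x>q3; q1-y>q4; q2-x>q3; q2-y>q5; q3-x>q3; q3-y>q3; q4-x>q3; q4-y>q6; q5-x>q7; q5-y>q6; q6-x>q8; q6-y>q3; q7-x>q8; q7-y>q8; q8-x>q3; q8-y>q3

Handle the two conditions separately and then intersect. One (4 states) tracks whether and how much of `yyx` has been seen; the other (6 states) tracks the input length, saturating at 5. Each combined state is a pair, one component from each; accept when both components accept. After merging equivalent states the machine shrinks.
With 9 states:
        x   y  
>  q0   q1  q2 
   q1   q3  q4 
   q2   q3  q5 
   q3   q3  q3 
   q4   q3  q6 
   q5   q7  q6 
   q6   q8  q3 
 * q7   q8  q8 
 * q8   q3  q3 
(> = start, * = accepting)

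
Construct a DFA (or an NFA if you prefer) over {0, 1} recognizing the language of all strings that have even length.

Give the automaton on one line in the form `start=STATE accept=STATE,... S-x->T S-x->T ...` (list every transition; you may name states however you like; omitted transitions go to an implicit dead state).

Only the length mod 2 matters, so use a 2-cycle: from any state, every input symbol moves to the next state, wrapping S1 back to S0. Mark S0 accepting.
2 states suffice.
        0   1  
>* S0   S1  S1 
   S1   S0  S0 
(> = start, * = accepting)

start=S0 accept=S0 S0-0->S1 S0-1->S1 S1-0->S0 S1-1->S0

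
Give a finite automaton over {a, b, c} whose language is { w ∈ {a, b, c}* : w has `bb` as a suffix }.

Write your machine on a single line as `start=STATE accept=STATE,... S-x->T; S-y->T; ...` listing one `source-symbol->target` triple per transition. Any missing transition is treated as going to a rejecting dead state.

Remember how much of `bb` the current input suffix matches. State S0 means no match yet; S1 means the last symbol is `b`; S2 means the last 2 symbols are `bb`. Only S2 accepts. On a mismatch, fall back to the longest proper suffix that is still a prefix of `bb`.
A 3-state machine:
        a   b   c  
>  S0   S0  S1  S0 
   S1   S0  S2  S0 
 * S2   S0  S2  S0 
(> = start, * = accepting)

start=S0; accept=S2; S0-a->S0; S0-b->S1; S0-c->S0; S1-a->S0; S1-b->S2; S1-c->S0; S2-a->S0; S2-b->S2; S2-c->S0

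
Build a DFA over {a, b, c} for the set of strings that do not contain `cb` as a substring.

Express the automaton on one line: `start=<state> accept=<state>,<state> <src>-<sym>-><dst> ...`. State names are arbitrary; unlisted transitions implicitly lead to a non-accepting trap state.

start=s0 accept=s0,s1 s0-a->s0 s0-b->s0 s0-c->s1 s1-a->s0 s1-b->s2 s1-c->s1 s2-a->s2 s2-b->s2 s2-c->s2

Track partial matches of the forbidden pattern `cb`. State s2 is a dead state reached once `cb` has occurred; every other state accepts. s0 means no part of `cb` is currently matched.
        a   b   c  
>* s0   s0  s0  s1 
 * s1   s0  s2  s1 
   s2   s2  s2  s2 
(> = start, * = accepting)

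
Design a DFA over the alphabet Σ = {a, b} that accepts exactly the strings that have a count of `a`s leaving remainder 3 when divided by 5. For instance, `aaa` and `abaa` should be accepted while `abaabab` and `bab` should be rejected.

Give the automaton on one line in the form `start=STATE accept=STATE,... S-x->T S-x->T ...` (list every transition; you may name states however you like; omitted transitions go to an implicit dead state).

start=q0 accept=q3 q0-a->q1 q0-b->q0 q1-a->q2 q1-b->q1 q2-a->q3 q2-b->q2 q3-a->q4 q3-b->q3 q4-a->q0 q4-b->q4

Keep the running count of `a`s modulo 5: each `a` advances along the cycle q0 → q1 → q2 → q3 → q4 → q0 while other symbols loop. Accept at q3.
With 5 states:
        a   b  
>  q0   q1  q0 
   q1   q2  q1 
   q2   q3  q2 
 * q3   q4  q3 
   q4   q0  q4 
(> = start, * = accepting)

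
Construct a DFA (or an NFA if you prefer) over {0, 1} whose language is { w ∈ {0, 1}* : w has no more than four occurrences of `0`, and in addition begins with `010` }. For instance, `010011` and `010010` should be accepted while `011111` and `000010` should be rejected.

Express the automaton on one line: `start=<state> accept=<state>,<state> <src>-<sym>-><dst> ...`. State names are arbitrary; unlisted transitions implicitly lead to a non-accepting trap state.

start=s0 accept=s4,s5,s6 s0-0->s1 s0-1->s2 s1-0->s2 s1-1->s3 s2-0->s2 s2-1->s2 s3-0->s4 s3-1->s2 s4-0->s5 s4-1->s4 s5-0->s6 s5-1->s5 s6-0->s2 s6-1->s6

Run two small machines in parallel and take their product. One (6 states) tracks the count of `0`s, saturating at 5; the other (5 states) tracks whether the input so far still matches the prefix `010`. Each combined state is a pair, one component from each; accept when both components accept. After merging equivalent states the machine shrinks.
A 7-state machine:
        0   1  
>  s0   s1  s2 
   s1   s2  s3 
   s2   s2  s2 
   s3   s4  s2 
 * s4   s5  s4 
 * s5   s6  s5 
 * s6   s2  s6 
(> = start, * = accepting)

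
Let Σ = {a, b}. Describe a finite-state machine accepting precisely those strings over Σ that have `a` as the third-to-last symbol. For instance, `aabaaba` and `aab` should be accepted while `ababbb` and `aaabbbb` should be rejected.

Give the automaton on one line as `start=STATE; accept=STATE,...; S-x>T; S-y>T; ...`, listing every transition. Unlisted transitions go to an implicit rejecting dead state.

start=q0; accept=q7,q8,q9,q10; q0-a>q1; q0-b>q2; q1-a>q3; q1-b>q4; q2-a>q5; q2-b>q6; q3-a>q7; q3-b>q8; q4-a>q9; q4-b>q10; q5-a>q11; q5-b>q12; q6-a>q13; q6-b>q14; q7-a>q7; q7-b>q8; q8-a>q9; q8-b>q10; q9-a>q11; q9-b>q12; q10-a>q13; q10-b>q14; q11-a>q7; q11-b>q8; q12-a>q9; q12-b>q10; q13-a>q11; q13-b>q12; q14-a>q13; q14-b>q14

A DFA must remember the last 3 symbols (since which symbol is third-to-last isn't known until the input ends). Use one state per possible window of the last ≤3 symbols; accept from those whose window starts with `a`.
With 15 states:
          a    b  
>  q0     q1   q2 
   q1     q3   q4 
   q2     q5   q6 
   q3     q7   q8 
   q4     q9  q10 
   q5    q11  q12 
   q6    q13  q14 
 * q7     q7   q8 
 * q8     q9  q10 
 * q9    q11  q12 
 * q10   q13  q14 
   q11    q7   q8 
   q12    q9  q10 
   q13   q11  q12 
   q14   q13  q14 
(> = start, * = accepting)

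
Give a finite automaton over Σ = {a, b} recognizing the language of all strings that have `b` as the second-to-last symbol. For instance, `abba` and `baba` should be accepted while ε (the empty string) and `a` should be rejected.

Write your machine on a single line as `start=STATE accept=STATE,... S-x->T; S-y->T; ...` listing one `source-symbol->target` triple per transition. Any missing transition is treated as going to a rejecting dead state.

A DFA must remember the last 2 symbols (since which symbol is second-to-last isn't known until the input ends). Use one state per possible window of the last ≤2 symbols; accept from those whose window starts with `b`.
7 states suffice.
        a   b  
>  q0   q1  q2 
   q1   q3  q4 
   q2   q5  q6 
   q3   q3  q4 
   q4   q5  q6 
 * q5   q3  q4 
 * q6   q5  q6 
(> = start, * = accepting)

start=q0; accept=q5,q6; q0-a->q1; q0-b->q2; q1-a->q3; q1-b->q4; q2-a->q5; q2-b->q6; q3-a->q3; q3-b->q4; q4-a->q5; q4-b->q6; q5-a->q3; q5-b->q4; q6-a->q5; q6-b->q6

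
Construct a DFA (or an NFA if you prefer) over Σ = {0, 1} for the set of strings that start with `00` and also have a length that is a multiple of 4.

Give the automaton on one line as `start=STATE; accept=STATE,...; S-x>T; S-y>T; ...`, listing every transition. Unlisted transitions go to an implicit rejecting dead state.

Handle the two conditions separately and then intersect. One (4 states) tracks whether the input so far still matches the prefix `00`; the other (4 states) tracks the input length modulo 4. Each combined state is a pair, one component from each; accept when both components accept. Minimizing collapses redundant product states.
A 7-state machine:
        0   1  
>  S0   S1  S2 
   S1   S3  S2 
   S2   S2  S2 
   S3   S4  S4 
   S4   S5  S5 
 * S5   S6  S6 
   S6   S3  S3 
(> = start, * = accepting)

start=S0; accept=S5; S0-0>S1; S0-1>S2; S1-0>S3; S1-1>S2; S2-0>S2; S2-1>S2; S3-0>S4; S3-1>S4; S4-0>S5; S4-1>S5; S5-0>S6; S5-1>S6; S6-0>S3; S6-1>S3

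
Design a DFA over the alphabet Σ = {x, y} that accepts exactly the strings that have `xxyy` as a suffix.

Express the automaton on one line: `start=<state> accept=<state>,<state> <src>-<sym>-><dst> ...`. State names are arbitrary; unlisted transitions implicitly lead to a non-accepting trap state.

start=q0 accept=q4 q0-x->q1 q0-y->q0 q1-x->q2 q1-y->q0 q2-x->q2 q2-y->q3 q3-x->q1 q3-y->q4 q4-x->q1 q4-y->q0

Let each state record the length of the longest suffix of the input read so far that is also a prefix of `xxyy`. q1 means the last symbol is `x`; q2 means the last 2 symbols are `xx`; q3 means the last 3 symbols are `xxy`; q4 means the last 4 symbols are `xxyy`. Accept only at q4, where the string currently ends in `xxyy`.
5 states suffice.
        x   y  
>  q0   q1  q0 
   q1   q2  q0 
   q2   q2  q3 
   q3   q1  q4 
 * q4   q1  q0 
(> = start, * = accepting)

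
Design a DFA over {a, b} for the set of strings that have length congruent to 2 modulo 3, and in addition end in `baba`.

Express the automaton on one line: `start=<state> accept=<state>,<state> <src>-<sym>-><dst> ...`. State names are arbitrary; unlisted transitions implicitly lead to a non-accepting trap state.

Build one automaton per condition and run them in lockstep. The first has 3 states tracking the input length modulo 3; the second has 5 states tracking how much of the suffix `baba` has currently been matched. A product state is a pair (one from each), accepting exactly when both do. Minimizing collapses redundant product states.
7 states suffice.
        a   b  
>  q0   q1  q1 
   q1   q2  q3 
   q2   q0  q0 
   q3   q4  q0 
   q4   q1  q5 
   q5   q6  q3 
 * q6   q0  q0 
(> = start, * = accepting)

start=q0 accept=q6 q0-a->q1 q0-b->q1 q1-a->q2 q1-b->q3 q2-a->q0 q2-b->q0 q3-a->q4 q3-b->q0 q4-a->q1 q4-b->q5 q5-a->q6 q5-b->q3 q6-a->q0 q6-b->q0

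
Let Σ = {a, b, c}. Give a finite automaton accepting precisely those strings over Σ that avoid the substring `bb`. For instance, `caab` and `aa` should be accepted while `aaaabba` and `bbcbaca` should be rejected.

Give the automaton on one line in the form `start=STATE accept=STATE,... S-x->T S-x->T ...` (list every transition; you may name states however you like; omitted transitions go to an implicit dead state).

This is the complement of 'contains `bb`'. Use the same substring-matching states — q0 through q2 holding how much of `bb` has just been matched — but flip the accepting set: everything except the trap q2 accepts.
3 states suffice.
        a   b   c  
>* q0   q0  q1  q0 
 * q1   q0  q2  q0 
   q2   q2  q2  q2 
(> = start, * = accepting)

start=q0 accept=q0,q1 q0-a->q0 q0-b->q1 q0-c->q0 q1-a->q0 q1-b->q2 q1-c->q0 q2-a->q2 q2-b->q2 q2-c->q2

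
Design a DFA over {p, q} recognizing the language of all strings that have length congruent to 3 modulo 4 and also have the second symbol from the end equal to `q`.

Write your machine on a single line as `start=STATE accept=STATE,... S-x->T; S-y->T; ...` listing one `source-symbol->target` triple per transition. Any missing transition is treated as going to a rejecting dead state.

start=s0; accept=s9,s10; s0-p->s1; s0-q->s2; s1-p->s3; s1-q->s4; s2-p->s5; s2-q->s6; s3-p->s7; s3-q->s8; s4-p->s9; s4-q->s10; s5-p->s7; s5-q->s8; s6-p->s9; s6-q->s10; s7-p->s11; s7-q->s12; s8-p->s13; s8-q->s14; s9-p->s11; s9-q->s12; s10-p->s13; s10-q->s14; s11-p->s15; s11-q->s16; s12-p->s17; s12-q->s18; s13-p->s15; s13-q->s16; s14-p->s17; s14-q->s18; s15-p->s3; s15-q->s4; s16-p->s5; s16-q->s6; s17-p->s3; s17-q->s4; s18-p->s5; s18-q->s6

Run two small machines in parallel and take their product. The first has 4 states tracking the input length modulo 4; the second has 7 states tracking the last 2 symbols read. A product state is a pair (one from each), accepting exactly when both do.
A 19-state machine:
          p    q  
>  s0     s1   s2 
   s1     s3   s4 
   s2     s5   s6 
   s3     s7   s8 
   s4     s9  s10 
   s5     s7   s8 
   s6     s9  s10 
   s7    s11  s12 
   s8    s13  s14 
 * s9    s11  s12 
 * s10   s13  s14 
   s11   s15  s16 
   s12   s17  s18 
   s13   s15  s16 
   s14   s17  s18 
   s15    s3   s4 
   s16    s5   s6 
   s17    s3   s4 
   s18    s5   s6 
(> = start, * = accepting)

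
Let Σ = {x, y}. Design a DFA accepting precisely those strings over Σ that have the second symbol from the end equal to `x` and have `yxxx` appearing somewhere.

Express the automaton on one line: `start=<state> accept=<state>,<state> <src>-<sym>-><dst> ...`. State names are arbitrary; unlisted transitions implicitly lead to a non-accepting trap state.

start=q0 accept=q4,q5 q0-x->q0 q0-y->q1 q1-x->q2 q1-y->q1 q2-x->q3 q2-y->q1 q3-x->q4 q3-y->q1 q4-x->q4 q4-y->q5 q5-x->q6 q5-y->q7 q6-x->q4 q6-y->q5 q7-x->q6 q7-y->q7

Handle the two conditions separately and then intersect. One (7 states) tracks the last 2 symbols read; the other (5 states) tracks whether and how much of `yxxx` has been seen. Each combined state is a pair, one component from each; accept when both components accept. After merging equivalent states the machine shrinks.
8 states suffice.
        x   y  
>  q0   q0  q1 
   q1   q2  q1 
   q2   q3  q1 
   q3   q4  q1 
 * q4   q4  q5 
 * q5   q6  q7 
   q6   q4  q5 
   q7   q6  q7 
(> = start, * = accepting)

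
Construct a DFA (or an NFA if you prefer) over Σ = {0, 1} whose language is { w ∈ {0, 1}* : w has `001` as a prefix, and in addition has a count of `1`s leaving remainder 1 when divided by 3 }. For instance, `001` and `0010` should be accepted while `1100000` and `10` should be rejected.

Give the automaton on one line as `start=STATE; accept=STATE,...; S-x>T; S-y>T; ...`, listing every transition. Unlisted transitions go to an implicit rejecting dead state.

start=A; accept=G; A-0>B; A-1>C; B-0>D; B-1>C; C-0>C; C-1>E; D-0>F; D-1>G; E-0>E; E-1>F; F-0>F; F-1>C; G-0>G; G-1>H; H-0>H; H-1>I; I-0>I; I-1>G

Build one automaton per condition and run them in lockstep. The first has 5 states tracking whether the input so far still matches the prefix `001`; the second has 3 states tracking the count of `1`s modulo 3. A product state is a pair (one from each), accepting exactly when both do.
With 9 states:
       0  1 
>  A   B  C 
   B   D  C 
   C   C  E 
   D   F  G 
   E   E  F 
   F   F  C 
 * G   G  H 
   H   H  I 
   I   I  G 
(> = start, * = accepting)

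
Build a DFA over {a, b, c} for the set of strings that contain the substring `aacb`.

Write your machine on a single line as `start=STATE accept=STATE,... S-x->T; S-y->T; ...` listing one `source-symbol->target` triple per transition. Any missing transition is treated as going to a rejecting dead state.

States s0..s3 record the length of the longest prefix of `aacb` that matches the current input suffix. Reaching s4 means `aacb` has been seen, and we stay there forever. Accept from s4.
With 5 states:
        a   b   c  
>  s0   s1  s0  s0 
   s1   s2  s0  s0 
   s2   s2  s0  s3 
   s3   s1  s4  s0 
 * s4   s4  s4  s4 
(> = start, * = accepting)

start=s0; accept=s4; s0-a->s1; s0-b->s0; s0-c->s0; s1-a->s2; s1-b->s0; s1-c->s0; s2-a->s2; s2-b->s0; s2-c->s3; s3-a->s1; s3-b->s4; s3-c->s0; s4-a->s4; s4-b->s4; s4-c->s4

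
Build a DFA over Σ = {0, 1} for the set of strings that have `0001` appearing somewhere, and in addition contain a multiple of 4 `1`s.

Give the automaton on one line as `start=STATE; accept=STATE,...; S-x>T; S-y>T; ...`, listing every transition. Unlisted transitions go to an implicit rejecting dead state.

start=S0; accept=S19; S0-0>S1; S0-1>S2; S1-0>S3; S1-1>S2; S2-0>S4; S2-1>S5; S3-0>S6; S3-1>S2; S4-0>S7; S4-1>S5; S5-0>S8; S5-1>S9; S6-0>S6; S6-1>S10; S7-0>S11; S7-1>S5; S8-0>S12; S8-1>S9; S9-0>S13; S9-1>S0; S10-0>S10; S10-1>S14; S11-0>S11; S11-1>S14; S12-0>S15; S12-1>S9; S13-0>S16; S13-1>S0; S14-0>S14; S14-1>S17; S15-0>S15; S15-1>S17; S16-0>S18; S16-1>S0; S17-0>S17; S17-1>S19; S18-0>S18; S18-1>S19; S19-0>S19; S19-1>S10

Run two small machines in parallel and take their product. One (5 states) tracks whether and how much of `0001` has been seen; the other (4 states) tracks the count of `1`s modulo 4. Each combined state is a pair, one component from each; accept when both components accept.
          0    1  
>  S0     S1   S2 
   S1     S3   S2 
   S2     S4   S5 
   S3     S6   S2 
   S4     S7   S5 
   S5     S8   S9 
   S6     S6  S10 
   S7    S11   S5 
   S8    S12   S9 
   S9    S13   S0 
   S10   S10  S14 
   S11   S11  S14 
   S12   S15   S9 
   S13   S16   S0 
   S14   S14  S17 
   S15   S15  S17 
   S16   S18   S0 
   S17   S17  S19 
   S18   S18  S19 
 * S19   S19  S10 
(> = start, * = accepting)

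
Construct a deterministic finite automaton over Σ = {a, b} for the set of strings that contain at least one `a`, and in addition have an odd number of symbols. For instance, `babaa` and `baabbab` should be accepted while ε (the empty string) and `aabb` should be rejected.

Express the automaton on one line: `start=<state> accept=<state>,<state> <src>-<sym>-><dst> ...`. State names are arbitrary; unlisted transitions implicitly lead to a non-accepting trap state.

Handle the two conditions separately and then intersect. One (3 states) tracks the count of `a`s, saturating at 2; the other (2 states) tracks the input length modulo 2. Each combined state is a pair, one component from each; accept when both components accept.
A 6-state machine:
        a   b  
>  s0   s1  s2 
 * s1   s3  s4 
   s2   s4  s0 
   s3   s5  s5 
   s4   s5  s1 
 * s5   s3  s3 
(> = start, * = accepting)

start=s0 accept=s1,s5 s0-a->s1 s0-b->s2 s1-a->s3 s1-b->s4 s2-a->s4 s2-b->s0 s3-a->s5 s3-b->s5 s4-a->s5 s4-b->s1 s5-a->s3 s5-b->s3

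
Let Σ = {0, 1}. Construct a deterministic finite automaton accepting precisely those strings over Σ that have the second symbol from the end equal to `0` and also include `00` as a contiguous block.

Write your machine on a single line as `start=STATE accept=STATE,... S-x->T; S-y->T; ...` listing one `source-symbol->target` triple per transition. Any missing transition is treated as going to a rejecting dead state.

start=A; accept=C,D; A-0->B; A-1->A; B-0->C; B-1->A; C-0->C; C-1->D; D-0->E; D-1->F; E-0->C; E-1->D; F-0->E; F-1->F

Build one automaton per condition and run them in lockstep. The first has 7 states tracking the last 2 symbols read; the second has 3 states tracking whether and how much of `00` has been seen. A product state is a pair (one from each), accepting exactly when both do. After merging equivalent states the machine shrinks.
With 6 states:
       0  1 
>  A   B  A 
   B   C  A 
 * C   C  D 
 * D   E  F 
   E   C  D 
   F   E  F 
(> = start, * = accepting)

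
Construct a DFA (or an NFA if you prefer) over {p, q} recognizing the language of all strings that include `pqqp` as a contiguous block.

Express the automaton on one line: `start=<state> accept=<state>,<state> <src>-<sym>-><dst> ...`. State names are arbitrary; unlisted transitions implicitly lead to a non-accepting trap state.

States A..D record the length of the longest prefix of `pqqp` that matches the current input suffix. Reaching E means `pqqp` has been seen, and we stay there forever. Accept from E.
With 5 states:
       p  q 
>  A   B  A 
   B   B  C 
   C   B  D 
   D   E  A 
 * E   E  E 
(> = start, * = accepting)

start=A accept=E A-p->B A-q->A B-p->B B-q->C C-p->B C-q->D D-p->E D-q->A E-p->E E-q->E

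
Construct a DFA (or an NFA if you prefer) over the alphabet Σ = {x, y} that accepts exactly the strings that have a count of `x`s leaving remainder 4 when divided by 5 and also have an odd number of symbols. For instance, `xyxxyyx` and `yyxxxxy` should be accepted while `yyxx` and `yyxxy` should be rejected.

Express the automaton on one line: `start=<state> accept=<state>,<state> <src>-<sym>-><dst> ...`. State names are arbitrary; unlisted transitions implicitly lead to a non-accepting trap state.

Handle the two conditions separately and then intersect. One (5 states) tracks the count of `x`s modulo 5; the other (2 states) tracks the input length modulo 2. Each combined state is a pair, one component from each; accept when both components accept.
A 10-state machine:
        x   y  
>  q0   q1  q2 
   q1   q3  q4 
   q2   q4  q0 
   q3   q5  q6 
   q4   q6  q1 
   q5   q7  q8 
   q6   q8  q3 
   q7   q2  q9 
   q8   q9  q5 
 * q9   q0  q7 
(> = start, * = accepting)

start=q0 accept=q9 q0-x->q1 q0-y->q2 q1-x->q3 q1-y->q4 q2-x->q4 q2-y->q0 q3-x->q5 q3-y->q6 q4-x->q6 q4-y->q1 q5-x->q7 q5-y->q8 q6-x->q8 q6-y->q3 q7-x->q2 q7-y->q9 q8-x->q9 q8-y->q5 q9-x->q0 q9-y->q7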